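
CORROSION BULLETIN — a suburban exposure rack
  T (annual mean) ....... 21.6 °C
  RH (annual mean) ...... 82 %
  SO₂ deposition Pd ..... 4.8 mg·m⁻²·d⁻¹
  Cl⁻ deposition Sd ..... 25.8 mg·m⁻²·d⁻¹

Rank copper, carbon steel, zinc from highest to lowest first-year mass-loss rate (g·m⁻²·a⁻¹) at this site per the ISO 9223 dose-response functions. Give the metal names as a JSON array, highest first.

["carbon steel", "copper", "zinc"]

copper: T>10 °C ⇒ hinge -0.080·(21.6−10) = -0.9280
  SO₂ term: 0.0053·4.8^0.26·exp(0.059·82-0.9280) = 0.3976
  Cl⁻ term: 0.01025·25.8^0.27·exp(0.036·82+0.049·21.6) = 1.36
  r_corr = 0.3976 + 1.36 = 1.758 μm/a
  mass loss = 1.758 μm/a × 8.96 g/cm³ = 15.75 g·m⁻²·a⁻¹
carbon steel: T>10 °C ⇒ hinge -0.054·(21.6−10) = -0.6264
  Pd branch = 1.77·Pd^0.52·e^(0.02·RH+f) = 11.03 μm/a
  Sd branch = 0.102·Sd^0.62·e^(0.033·RH+0.04·T) = 27.18 μm/a
  sum: 11.03 + 27.18 → r_corr = 38.21 μm/a
  mass loss = 38.21 μm/a × 7.85 g/cm³ = 299.9 g·m⁻²·a⁻¹
zinc: T>10 °C ⇒ hinge -0.071·(21.6−10) = -0.8236
  Pd branch = 0.0129·Pd^0.44·e^(0.046·RH+f) = 0.4907 μm/a
  Cl⁻ term: 0.0175·25.8^0.57·exp(0.008·82+0.085·21.6) = 1.349
  r_corr = 0.4907 + 1.349 = 1.839 μm/a
  mass loss = 1.839 μm/a × 7.14 g/cm³ = 13.13 g·m⁻²·a⁻¹
Ordering by g·m⁻²·a⁻¹: carbon steel (300) > copper (15.7) > zinc (13.1)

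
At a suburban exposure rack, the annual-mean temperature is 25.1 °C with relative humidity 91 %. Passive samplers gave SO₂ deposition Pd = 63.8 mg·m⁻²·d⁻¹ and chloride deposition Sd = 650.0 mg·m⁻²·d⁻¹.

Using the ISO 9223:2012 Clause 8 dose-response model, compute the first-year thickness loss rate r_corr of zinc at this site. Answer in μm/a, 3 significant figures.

zinc: T>10 °C ⇒ hinge -0.071·(25.1−10) = -1.0721
  sulphur-dioxide contribution → 1.807 μm/a
  chloride contribution → 12.28 μm/a
  ⇒ r_corr(zinc) = 14.09 μm/a

r_corr = 14.1 μm/a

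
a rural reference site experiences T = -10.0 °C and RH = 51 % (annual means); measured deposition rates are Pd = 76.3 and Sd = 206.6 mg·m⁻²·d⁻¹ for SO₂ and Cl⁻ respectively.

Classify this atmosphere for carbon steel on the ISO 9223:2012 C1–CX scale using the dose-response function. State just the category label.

carbon steel: f(T) = +0.150·(T−10) [T≤10 °C] = -3.0000
  SO₂ term: 1.77·76.3^0.52·exp(0.02·51-3.0000) = 2.328
  Cl⁻ term: 0.102·206.6^0.62·exp(0.033·51+0.04·-10.0) = 10.03
  r_corr = 2.328 + 10.03 = 12.36 μm/a
Category bounds: 1.3…25 μm/a bracket r_corr ⇒ C2

C2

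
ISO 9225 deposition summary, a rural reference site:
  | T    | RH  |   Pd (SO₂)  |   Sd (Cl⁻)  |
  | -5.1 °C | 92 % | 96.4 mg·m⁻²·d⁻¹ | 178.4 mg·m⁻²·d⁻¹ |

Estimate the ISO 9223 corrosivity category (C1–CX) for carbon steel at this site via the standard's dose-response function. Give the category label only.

C4

carbon steel: temperature factor f = +0.150·(-15.1) = -2.2650
  SO₂ term: 1.77·96.4^0.52·exp(0.02·92-2.2650) = 12.45
  Sd branch = 0.102·Sd^0.62·e^(0.033·RH+0.04·T) = 43.09 μm/a
  sum: 12.45 + 43.09 → r_corr = 55.54 μm/a
Category bounds: 50…80 μm/a bracket r_corr ⇒ C4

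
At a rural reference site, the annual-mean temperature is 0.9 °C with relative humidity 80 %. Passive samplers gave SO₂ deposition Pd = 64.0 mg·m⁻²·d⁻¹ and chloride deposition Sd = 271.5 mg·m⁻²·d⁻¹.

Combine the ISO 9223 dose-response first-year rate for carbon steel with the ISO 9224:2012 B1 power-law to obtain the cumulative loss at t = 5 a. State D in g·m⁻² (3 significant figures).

carbon steel: temperature factor f = +0.150·(-9.1) = -1.3650
  sulphur-dioxide contribution → 19.46 μm/a
  chloride contribution → 47.83 μm/a
  total first-year rate 67.3 μm/a
Long-term exponent b (ISO 9224 Table 2, B1) = 0.523
  D(5) = 67.3 × 5^0.523 = 67.3 × 2.32 = 156.2 μm
  Mass loss = 156.2 μm × 7.85 g/cm³ = 1226 g·m⁻²

D(5) = 1.23e+03 g·m⁻²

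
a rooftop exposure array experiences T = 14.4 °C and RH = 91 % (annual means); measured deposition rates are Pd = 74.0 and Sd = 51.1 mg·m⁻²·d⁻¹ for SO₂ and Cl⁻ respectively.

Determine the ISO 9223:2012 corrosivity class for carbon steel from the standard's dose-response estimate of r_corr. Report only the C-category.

carbon steel: temperature factor f = -0.054·(4.4) = -0.2376
  sulphur-dioxide contribution → 80.76 μm/a
  chloride contribution → 41.89 μm/a
  ⇒ r_corr(carbon steel) = 122.7 μm/a
123 μm/a falls in (80, 200] for carbon steel → category C5

C5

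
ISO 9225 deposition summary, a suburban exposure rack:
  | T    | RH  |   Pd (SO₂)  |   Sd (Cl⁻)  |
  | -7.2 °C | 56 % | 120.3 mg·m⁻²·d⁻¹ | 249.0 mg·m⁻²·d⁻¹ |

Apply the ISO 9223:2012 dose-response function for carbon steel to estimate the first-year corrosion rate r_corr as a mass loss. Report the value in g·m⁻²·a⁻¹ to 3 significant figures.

carbon steel: f(T) = +0.150·(T−10) [T≤10 °C] = -2.5800
  SO₂ term: 1.77·120.3^0.52·exp(0.02·56-2.5800) = 4.962
  Sd branch = 0.102·Sd^0.62·e^(0.033·RH+0.04·T) = 14.85 μm/a
  r_corr = 4.962 + 14.85 = 19.81 μm/a
Convert to mass loss: 19.81 μm/a × 7.85 g/cm³ = 155.5 g·m⁻²·a⁻¹

r_corr = 156 g·m⁻²·a⁻¹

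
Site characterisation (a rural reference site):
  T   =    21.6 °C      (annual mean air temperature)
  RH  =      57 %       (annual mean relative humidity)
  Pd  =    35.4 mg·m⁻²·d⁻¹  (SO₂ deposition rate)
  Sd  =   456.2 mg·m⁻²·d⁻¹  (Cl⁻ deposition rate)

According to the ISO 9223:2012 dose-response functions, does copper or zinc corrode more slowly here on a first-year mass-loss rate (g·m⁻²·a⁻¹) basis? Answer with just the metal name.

copper

copper: f(T) = -0.080·(T−10) [T>10 °C] = -0.9280
  Pd branch = 0.0053·Pd^0.26·e^(0.059·RH+f) = 0.1529 μm/a
  Cl⁻ term: 0.01025·456.2^0.27·exp(0.036·57+0.049·21.6) = 1.201
  r_corr = 0.1529 + 1.201 = 1.354 μm/a
  mass loss = 1.354 μm/a × 8.96 g/cm³ = 12.13 g·m⁻²·a⁻¹
zinc: T>10 °C ⇒ hinge -0.071·(21.6−10) = -0.8236
  SO₂ term: 0.0129·35.4^0.44·exp(0.046·57-0.8236) = 0.3743
  Sd branch = 0.0175·Sd^0.57·e^(0.008·RH+0.085·T) = 5.678 μm/a
  r_corr = 0.3743 + 5.678 = 6.052 μm/a
  mass loss = 6.052 μm/a × 7.14 g/cm³ = 43.21 g·m⁻²·a⁻¹
Ordering by g·m⁻²·a⁻¹: zinc (43.2) > copper (12.1)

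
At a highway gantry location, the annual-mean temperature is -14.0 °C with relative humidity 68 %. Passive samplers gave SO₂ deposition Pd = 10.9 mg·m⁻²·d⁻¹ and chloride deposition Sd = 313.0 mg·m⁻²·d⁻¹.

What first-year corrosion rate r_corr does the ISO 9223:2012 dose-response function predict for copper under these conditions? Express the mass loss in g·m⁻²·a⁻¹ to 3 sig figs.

r_corr = 2.76 g·m⁻²·a⁻¹

copper: f(T) = +0.126·(T−10) [T≤10 °C] = -3.0240
  SO₂ term: 0.0053·10.9^0.26·exp(0.059·68-3.0240) = 0.02649
  Cl⁻ term: 0.01025·313.0^0.27·exp(0.036·68+0.049·-14.0) = 0.2817
  sum: 0.02649 + 0.2817 → r_corr = 0.3082 μm/a
Convert to mass loss: 0.3082 μm/a × 8.96 g/cm³ = 2.761 g·m⁻²·a⁻¹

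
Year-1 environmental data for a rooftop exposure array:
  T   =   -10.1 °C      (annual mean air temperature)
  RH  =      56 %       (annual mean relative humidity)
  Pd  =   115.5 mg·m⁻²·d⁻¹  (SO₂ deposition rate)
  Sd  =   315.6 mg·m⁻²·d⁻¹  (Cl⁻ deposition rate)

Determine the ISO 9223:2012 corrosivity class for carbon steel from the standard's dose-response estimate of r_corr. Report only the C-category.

carbon steel: f(T) = +0.150·(T−10) [T≤10 °C] = -3.0150
  Pd branch = 1.77·Pd^0.52·e^(0.02·RH+f) = 3.144 μm/a
  Sd branch = 0.102·Sd^0.62·e^(0.033·RH+0.04·T) = 15.32 μm/a
  sum: 3.144 + 15.32 → r_corr = 18.46 μm/a
Category bounds: 1.3…25 μm/a bracket r_corr ⇒ C2

C2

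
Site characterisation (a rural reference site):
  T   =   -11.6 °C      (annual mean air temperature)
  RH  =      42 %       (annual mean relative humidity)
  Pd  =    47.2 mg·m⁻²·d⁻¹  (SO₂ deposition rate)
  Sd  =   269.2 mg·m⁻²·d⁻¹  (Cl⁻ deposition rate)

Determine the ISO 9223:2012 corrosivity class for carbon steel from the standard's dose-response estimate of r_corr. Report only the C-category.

carbon steel: temperature factor f = +0.150·(-21.6) = -3.2400
  sulphur-dioxide contribution → 1.192 μm/a
  chloride contribution → 8.235 μm/a
  total first-year rate 9.427 μm/a
Category bounds: 1.3…25 μm/a bracket r_corr ⇒ C2

C2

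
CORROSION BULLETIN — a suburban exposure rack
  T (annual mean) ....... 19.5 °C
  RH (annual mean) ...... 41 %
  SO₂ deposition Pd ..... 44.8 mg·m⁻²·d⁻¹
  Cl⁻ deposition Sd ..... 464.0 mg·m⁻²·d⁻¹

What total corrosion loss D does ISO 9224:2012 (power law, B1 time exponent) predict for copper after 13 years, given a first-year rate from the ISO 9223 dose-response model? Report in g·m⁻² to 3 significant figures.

copper: temperature factor f = -0.080·(9.5) = -0.7600
  sulphur-dioxide contribution → 0.07483 μm/a
  chloride contribution → 0.6119 μm/a
  ⇒ r_corr(copper) = 0.6867 μm/a
ISO 9224: D(t) = r_corr · t^b with b = 0.667 (copper, B1)
  D(13) = 0.6867 × 13^0.667 = 0.6867 × 5.534 = 3.8 μm
  Mass loss = 3.8 μm × 8.96 g/cm³ = 34.05 g·m⁻²

D(13) = 34.0 g·m⁻²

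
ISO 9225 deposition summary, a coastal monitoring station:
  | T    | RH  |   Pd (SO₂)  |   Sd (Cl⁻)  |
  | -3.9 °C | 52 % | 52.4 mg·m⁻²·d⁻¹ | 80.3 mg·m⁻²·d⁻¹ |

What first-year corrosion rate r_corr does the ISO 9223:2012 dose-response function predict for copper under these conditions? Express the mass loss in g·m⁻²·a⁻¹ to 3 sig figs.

r_corr = 2.11 g·m⁻²·a⁻¹

copper: temperature factor f = +0.126·(-13.9) = -1.7514
  sulphur-dioxide contribution → 0.05535 μm/a
  chloride contribution → 0.1799 μm/a
  ⇒ r_corr(copper) = 0.2352 μm/a
Convert to mass loss: 0.2352 μm/a × 8.96 g/cm³ = 2.108 g·m⁻²·a⁻¹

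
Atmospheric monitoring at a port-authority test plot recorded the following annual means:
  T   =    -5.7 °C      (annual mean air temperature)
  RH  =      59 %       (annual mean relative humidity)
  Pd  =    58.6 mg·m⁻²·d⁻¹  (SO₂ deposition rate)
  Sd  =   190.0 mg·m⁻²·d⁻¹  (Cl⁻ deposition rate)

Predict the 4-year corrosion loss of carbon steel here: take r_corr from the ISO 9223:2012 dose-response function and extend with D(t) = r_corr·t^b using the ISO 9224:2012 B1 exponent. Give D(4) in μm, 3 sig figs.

carbon steel: temperature factor f = +0.150·(-15.7) = -2.3550
  SO₂ term: 1.77·58.6^0.52·exp(0.02·59-2.3550) = 4.539
  Sd branch = 0.102·Sd^0.62·e^(0.033·RH+0.04·T) = 14.72 μm/a
  r_corr = 4.539 + 14.72 = 19.26 μm/a
Long-term exponent b (ISO 9224 Table 2, B1) = 0.523
  D(4) = 19.26 × 4^0.523 = 19.26 × 2.065 = 39.77 μm

D(4) = 39.8 μm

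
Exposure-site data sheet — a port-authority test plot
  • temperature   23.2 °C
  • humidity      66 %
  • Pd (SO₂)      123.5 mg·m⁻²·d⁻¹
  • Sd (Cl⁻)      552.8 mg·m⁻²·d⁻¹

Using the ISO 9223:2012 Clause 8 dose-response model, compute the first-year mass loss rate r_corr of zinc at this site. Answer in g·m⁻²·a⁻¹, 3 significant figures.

zinc: T>10 °C ⇒ hinge -0.071·(23.2−10) = -0.9372
  Pd branch = 0.0129·Pd^0.44·e^(0.046·RH+f) = 0.8758 μm/a
  Sd branch = 0.0175·Sd^0.57·e^(0.008·RH+0.085·T) = 7.799 μm/a
  r_corr = 0.8758 + 7.799 = 8.675 μm/a
Convert to mass loss: 8.675 μm/a × 7.14 g/cm³ = 61.94 g·m⁻²·a⁻¹

r_corr = 61.9 g·m⁻²·a⁻¹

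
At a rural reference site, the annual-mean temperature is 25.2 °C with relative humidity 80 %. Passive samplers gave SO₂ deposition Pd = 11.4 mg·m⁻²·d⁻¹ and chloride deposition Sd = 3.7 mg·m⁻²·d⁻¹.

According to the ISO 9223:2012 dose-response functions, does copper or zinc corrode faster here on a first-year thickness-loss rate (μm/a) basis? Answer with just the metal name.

copper

copper: T>10 °C ⇒ hinge -0.080·(25.2−10) = -1.2160
  sulphur-dioxide contribution → 0.3318 μm/a
  chloride contribution → 0.8937 μm/a
  total first-year rate 1.225 μm/a
zinc: temperature factor f = -0.071·(15.2) = -1.0792
  sulphur-dioxide contribution → 0.5072 μm/a
  chloride contribution → 0.5958 μm/a
  total first-year rate 1.103 μm/a
Ordering by μm/a: copper (1.23) > zinc (1.1)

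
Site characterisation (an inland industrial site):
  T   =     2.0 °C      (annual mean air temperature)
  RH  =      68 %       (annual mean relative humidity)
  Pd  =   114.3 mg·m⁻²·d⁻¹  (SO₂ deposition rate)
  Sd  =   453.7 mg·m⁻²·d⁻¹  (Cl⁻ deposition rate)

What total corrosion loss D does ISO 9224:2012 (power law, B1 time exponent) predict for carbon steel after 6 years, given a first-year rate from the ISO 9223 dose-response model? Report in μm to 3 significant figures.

carbon steel: T≤10 °C ⇒ hinge +0.150·(2.0−10) = -1.2000
  SO₂ term: 1.77·114.3^0.52·exp(0.02·68-1.2000) = 24.41
  Sd branch = 0.102·Sd^0.62·e^(0.033·RH+0.04·T) = 46.25 μm/a
  r_corr = 24.41 + 46.25 = 70.66 μm/a
ISO 9224: D(t) = r_corr · t^b with b = 0.523 (carbon steel, B1)
  D(6) = 70.66 × 6^0.523 = 70.66 × 2.553 = 180.4 μm

D(6) = 180 μm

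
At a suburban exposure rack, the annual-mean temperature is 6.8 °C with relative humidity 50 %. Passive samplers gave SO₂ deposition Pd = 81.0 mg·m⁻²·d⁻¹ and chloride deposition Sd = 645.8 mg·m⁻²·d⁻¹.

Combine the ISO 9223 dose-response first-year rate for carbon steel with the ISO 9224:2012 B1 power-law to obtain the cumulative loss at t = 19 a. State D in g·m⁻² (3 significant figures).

carbon steel: T≤10 °C ⇒ hinge +0.150·(6.8−10) = -0.4800
  SO₂ term: 1.77·81.0^0.52·exp(0.02·50-0.4800) = 29.26
  Cl⁻ term: 0.102·645.8^0.62·exp(0.033·50+0.04·6.8) = 38.51
  r_corr = 29.26 + 38.51 = 67.77 μm/a
Long-term exponent b (ISO 9224 Table 2, B1) = 0.523
  D(19) = 67.77 × 19^0.523 = 67.77 × 4.664 = 316.1 μm
  Mass loss = 316.1 μm × 7.85 g/cm³ = 2481 g·m⁻²

D(19) = 2.48e+03 g·m⁻²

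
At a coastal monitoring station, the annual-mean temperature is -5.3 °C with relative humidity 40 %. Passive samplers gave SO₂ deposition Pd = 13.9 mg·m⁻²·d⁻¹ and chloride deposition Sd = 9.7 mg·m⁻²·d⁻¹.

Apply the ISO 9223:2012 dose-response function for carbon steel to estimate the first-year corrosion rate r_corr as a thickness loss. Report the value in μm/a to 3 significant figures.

r_corr = 2.82 μm/a

carbon steel: temperature factor f = +0.150·(-15.3) = -2.2950
  Pd branch = 1.77·Pd^0.52·e^(0.02·RH+f) = 1.56 μm/a
  Cl⁻ term: 0.102·9.7^0.62·exp(0.033·40+0.04·-5.3) = 1.264
  r_corr = 1.56 + 1.264 = 2.823 μm/a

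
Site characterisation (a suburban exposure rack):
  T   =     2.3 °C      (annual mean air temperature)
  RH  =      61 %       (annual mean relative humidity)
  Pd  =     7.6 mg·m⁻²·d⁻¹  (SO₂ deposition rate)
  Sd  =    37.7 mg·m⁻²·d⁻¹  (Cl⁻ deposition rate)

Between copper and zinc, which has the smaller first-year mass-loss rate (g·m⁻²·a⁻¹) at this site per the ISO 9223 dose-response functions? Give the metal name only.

copper: T≤10 °C ⇒ hinge +0.126·(2.3−10) = -0.9702
  sulphur-dioxide contribution → 0.1244 μm/a
  chloride contribution → 0.2748 μm/a
  total first-year rate 0.3992 μm/a
  mass loss = 0.3992 μm/a × 8.96 g/cm³ = 3.577 g·m⁻²·a⁻¹
zinc: f(T) = +0.038·(T−10) [T≤10 °C] = -0.2926
  sulphur-dioxide contribution → 0.3888 μm/a
  chloride contribution → 0.2744 μm/a
  ⇒ r_corr(zinc) = 0.6632 μm/a
  mass loss = 0.6632 μm/a × 7.14 g/cm³ = 4.735 g·m⁻²·a⁻¹
Ordering by g·m⁻²·a⁻¹: zinc (4.74) > copper (3.58)

copper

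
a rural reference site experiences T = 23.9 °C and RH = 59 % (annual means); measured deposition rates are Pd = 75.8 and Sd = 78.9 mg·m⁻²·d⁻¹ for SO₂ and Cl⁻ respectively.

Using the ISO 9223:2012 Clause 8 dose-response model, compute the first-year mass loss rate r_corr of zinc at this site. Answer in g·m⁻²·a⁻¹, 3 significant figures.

zinc: temperature factor f = -0.071·(13.9) = -0.9869
  Pd branch = 0.0129·Pd^0.44·e^(0.046·RH+f) = 0.4872 μm/a
  Sd branch = 0.0175·Sd^0.57·e^(0.008·RH+0.085·T) = 2.58 μm/a
  r_corr = 0.4872 + 2.58 = 3.067 μm/a
Convert to mass loss: 3.067 μm/a × 7.14 g/cm³ = 21.9 g·m⁻²·a⁻¹

r_corr = 21.9 g·m⁻²·a⁻¹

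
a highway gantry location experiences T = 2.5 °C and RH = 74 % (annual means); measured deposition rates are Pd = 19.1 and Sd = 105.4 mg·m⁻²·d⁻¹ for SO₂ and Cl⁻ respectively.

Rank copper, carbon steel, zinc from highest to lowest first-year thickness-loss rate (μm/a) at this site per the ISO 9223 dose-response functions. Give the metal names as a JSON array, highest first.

copper: temperature factor f = +0.126·(-7.5) = -0.9450
  sulphur-dioxide contribution → 0.3492 μm/a
  chloride contribution → 0.5849 μm/a
  ⇒ r_corr(copper) = 0.9341 μm/a
carbon steel: T≤10 °C ⇒ hinge +0.150·(2.5−10) = -1.1250
  sulphur-dioxide contribution → 11.7 μm/a
  chloride contribution → 23.27 μm/a
  total first-year rate 34.97 μm/a
zinc: f(T) = +0.038·(T−10) [T≤10 °C] = -0.2850
  sulphur-dioxide contribution → 1.069 μm/a
  chloride contribution → 0.5565 μm/a
  total first-year rate 1.625 μm/a
Ordering by μm/a: carbon steel (35) > zinc (1.63) > copper (0.934)

["carbon steel", "zinc", "copper"]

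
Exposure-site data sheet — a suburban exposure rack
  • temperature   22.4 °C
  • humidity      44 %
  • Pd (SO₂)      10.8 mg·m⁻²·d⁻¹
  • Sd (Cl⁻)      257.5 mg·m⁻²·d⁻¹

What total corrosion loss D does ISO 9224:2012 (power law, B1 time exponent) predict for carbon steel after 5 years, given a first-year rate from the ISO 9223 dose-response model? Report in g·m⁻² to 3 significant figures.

carbon steel: temperature factor f = -0.054·(12.4) = -0.6696
  SO₂ term: 1.77·10.8^0.52·exp(0.02·44-0.6696) = 7.529
  Cl⁻ term: 0.102·257.5^0.62·exp(0.033·44+0.04·22.4) = 33.34
  r_corr = 7.529 + 33.34 = 40.87 μm/a
ISO 9224: D(t) = r_corr · t^b with b = 0.523 (carbon steel, B1)
  D(5) = 40.87 × 5^0.523 = 40.87 × 2.32 = 94.84 μm
  Mass loss = 94.84 μm × 7.85 g/cm³ = 744.5 g·m⁻²

D(5) = 744 g·m⁻²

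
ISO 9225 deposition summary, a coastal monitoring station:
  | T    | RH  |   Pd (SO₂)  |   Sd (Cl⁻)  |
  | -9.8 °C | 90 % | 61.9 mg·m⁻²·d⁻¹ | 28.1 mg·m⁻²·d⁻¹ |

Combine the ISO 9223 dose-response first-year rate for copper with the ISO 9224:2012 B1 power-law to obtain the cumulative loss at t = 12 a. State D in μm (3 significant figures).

copper: f(T) = +0.126·(T−10) [T≤10 °C] = -2.4948
  Pd branch = 0.0053·Pd^0.26·e^(0.059·RH+f) = 0.2587 μm/a
  Cl⁻ term: 0.01025·28.1^0.27·exp(0.036·90+0.049·-9.8) = 0.3985
  r_corr = 0.2587 + 0.3985 = 0.6572 μm/a
ISO 9224: D(t) = r_corr · t^b with b = 0.667 (copper, B1)
  D(12) = 0.6572 × 12^0.667 = 0.6572 × 5.246 = 3.447 μm

D(12) = 3.45 μm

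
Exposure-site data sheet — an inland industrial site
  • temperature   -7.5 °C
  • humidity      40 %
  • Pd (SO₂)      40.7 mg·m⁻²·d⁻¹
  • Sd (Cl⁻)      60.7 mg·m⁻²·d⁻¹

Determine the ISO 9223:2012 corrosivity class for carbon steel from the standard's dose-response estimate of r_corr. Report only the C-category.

carbon steel: temperature factor f = +0.150·(-17.5) = -2.6250
  sulphur-dioxide contribution → 1.961 μm/a
  chloride contribution → 3.607 μm/a
  ⇒ r_corr(carbon steel) = 5.568 μm/a
5.57 μm/a falls in (1.3, 25] for carbon steel → category C2

C2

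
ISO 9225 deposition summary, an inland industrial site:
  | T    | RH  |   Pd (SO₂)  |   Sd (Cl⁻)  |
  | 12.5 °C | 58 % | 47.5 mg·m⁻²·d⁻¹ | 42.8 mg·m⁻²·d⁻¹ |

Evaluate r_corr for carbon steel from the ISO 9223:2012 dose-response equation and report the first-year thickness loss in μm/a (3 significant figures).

carbon steel: temperature factor f = -0.054·(2.5) = -0.1350
  Pd branch = 1.77·Pd^0.52·e^(0.02·RH+f) = 36.73 μm/a
  Cl⁻ term: 0.102·42.8^0.62·exp(0.033·58+0.04·12.5) = 11.71
  r_corr = 36.73 + 11.71 = 48.44 μm/a

r_corr = 48.4 μm/a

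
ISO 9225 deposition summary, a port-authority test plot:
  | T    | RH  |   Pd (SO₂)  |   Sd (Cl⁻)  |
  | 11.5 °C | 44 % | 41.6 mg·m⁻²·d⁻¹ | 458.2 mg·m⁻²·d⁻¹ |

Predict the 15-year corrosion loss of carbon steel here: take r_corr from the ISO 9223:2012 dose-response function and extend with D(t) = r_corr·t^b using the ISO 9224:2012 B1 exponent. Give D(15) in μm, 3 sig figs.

carbon steel: T>10 °C ⇒ hinge -0.054·(11.5−10) = -0.0810
  Pd branch = 1.77·Pd^0.52·e^(0.02·RH+f) = 27.35 μm/a
  Sd branch = 0.102·Sd^0.62·e^(0.033·RH+0.04·T) = 30.82 μm/a
  r_corr = 27.35 + 30.82 = 58.17 μm/a
ISO 9224: D(t) = r_corr · t^b with b = 0.523 (carbon steel, B1)
  D(15) = 58.17 × 15^0.523 = 58.17 × 4.122 = 239.8 μm

D(15) = 240 μm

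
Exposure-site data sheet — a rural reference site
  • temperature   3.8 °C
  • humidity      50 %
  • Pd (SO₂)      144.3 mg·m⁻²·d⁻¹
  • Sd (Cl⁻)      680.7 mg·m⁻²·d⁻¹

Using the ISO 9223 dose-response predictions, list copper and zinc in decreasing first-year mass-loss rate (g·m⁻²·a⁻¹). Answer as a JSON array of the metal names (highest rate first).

["zinc", "copper"]

copper: T≤10 °C ⇒ hinge +0.126·(3.8−10) = -0.7812
  Pd branch = 0.0053·Pd^0.26·e^(0.059·RH+f) = 0.1689 μm/a
  Cl⁻ term: 0.01025·680.7^0.27·exp(0.036·50+0.049·3.8) = 0.4347
  r_corr = 0.1689 + 0.4347 = 0.6036 μm/a
  mass loss = 0.6036 μm/a × 8.96 g/cm³ = 5.408 g·m⁻²·a⁻¹
zinc: f(T) = +0.038·(T−10) [T≤10 °C] = -0.2356
  Pd branch = 0.0129·Pd^0.44·e^(0.046·RH+f) = 0.9062 μm/a
  Cl⁻ term: 0.0175·680.7^0.57·exp(0.008·50+0.085·3.8) = 1.485
  r_corr = 0.9062 + 1.485 = 2.392 μm/a
  mass loss = 2.392 μm/a × 7.14 g/cm³ = 17.08 g·m⁻²·a⁻¹
Ordering by g·m⁻²·a⁻¹: zinc (17.1) > copper (5.41)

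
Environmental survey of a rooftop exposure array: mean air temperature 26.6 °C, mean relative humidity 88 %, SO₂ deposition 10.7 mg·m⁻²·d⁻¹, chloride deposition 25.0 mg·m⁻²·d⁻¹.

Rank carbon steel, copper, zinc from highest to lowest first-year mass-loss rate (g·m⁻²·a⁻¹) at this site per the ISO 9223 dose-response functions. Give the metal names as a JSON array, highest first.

["carbon steel", "copper", "zinc"]

carbon steel: f(T) = -0.054·(T−10) [T>10 °C] = -0.8964
  sulphur-dioxide contribution → 14.4 μm/a
  chloride contribution → 39.68 μm/a
  ⇒ r_corr(carbon steel) = 54.08 μm/a
  mass loss = 54.08 μm/a × 7.85 g/cm³ = 424.5 g·m⁻²·a⁻¹
copper: f(T) = -0.080·(T−10) [T>10 °C] = -1.3280
  sulphur-dioxide contribution → 0.4678 μm/a
  chloride contribution → 2.138 μm/a
  ⇒ r_corr(copper) = 2.606 μm/a
  mass loss = 2.606 μm/a × 8.96 g/cm³ = 23.35 g·m⁻²·a⁻¹
zinc: f(T) = -0.071·(T−10) [T>10 °C] = -1.1786
  sulphur-dioxide contribution → 0.6452 μm/a
  chloride contribution → 2.126 μm/a
  total first-year rate 2.771 μm/a
  mass loss = 2.771 μm/a × 7.14 g/cm³ = 19.79 g·m⁻²·a⁻¹
Ordering by g·m⁻²·a⁻¹: carbon steel (425) > copper (23.4) > zinc (19.8)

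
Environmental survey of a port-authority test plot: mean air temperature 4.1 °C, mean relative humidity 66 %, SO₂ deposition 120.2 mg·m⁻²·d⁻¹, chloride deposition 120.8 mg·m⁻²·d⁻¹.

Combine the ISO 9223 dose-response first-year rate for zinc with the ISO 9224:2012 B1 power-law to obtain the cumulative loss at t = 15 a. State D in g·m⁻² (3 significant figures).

zinc: f(T) = +0.038·(T−10) [T≤10 °C] = -0.2242
  SO₂ term: 0.0129·120.2^0.44·exp(0.046·66-0.2242) = 1.766
  Cl⁻ term: 0.0175·120.8^0.57·exp(0.008·66+0.085·4.1) = 0.6464
  r_corr = 1.766 + 0.6464 = 2.412 μm/a
Power-law: D(15) = r_corr · 15^0.813
  D(15) = 2.412 × 15^0.813 = 2.412 × 9.04 = 21.8 μm
  Mass loss = 21.8 μm × 7.14 g/cm³ = 155.7 g·m⁻²

D(15) = 156 g·m⁻²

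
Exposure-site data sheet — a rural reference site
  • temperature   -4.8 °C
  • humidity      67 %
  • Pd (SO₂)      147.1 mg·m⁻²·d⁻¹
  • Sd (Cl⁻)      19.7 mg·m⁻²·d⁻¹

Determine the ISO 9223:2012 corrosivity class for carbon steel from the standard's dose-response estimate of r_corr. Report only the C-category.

carbon steel: f(T) = +0.150·(T−10) [T≤10 °C] = -2.2200
  Pd branch = 1.77·Pd^0.52·e^(0.02·RH+f) = 9.839 μm/a
  Cl⁻ term: 0.102·19.7^0.62·exp(0.033·67+0.04·-4.8) = 4.875
  r_corr = 9.839 + 4.875 = 14.71 μm/a
14.7 μm/a falls in (1.3, 25] for carbon steel → category C2

C2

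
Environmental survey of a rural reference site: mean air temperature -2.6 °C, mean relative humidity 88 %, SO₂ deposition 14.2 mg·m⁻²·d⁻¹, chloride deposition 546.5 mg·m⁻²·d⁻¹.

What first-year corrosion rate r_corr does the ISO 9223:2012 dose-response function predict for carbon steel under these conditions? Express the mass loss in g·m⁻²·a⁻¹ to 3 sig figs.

r_corr = 704 g·m⁻²·a⁻¹

carbon steel: f(T) = +0.150·(T−10) [T≤10 °C] = -1.8900
  SO₂ term: 1.77·14.2^0.52·exp(0.02·88-1.8900) = 6.176
  Cl⁻ term: 0.102·546.5^0.62·exp(0.033·88+0.04·-2.6) = 83.55
  sum: 6.176 + 83.55 → r_corr = 89.72 μm/a
Convert to mass loss: 89.72 μm/a × 7.85 g/cm³ = 704.3 g·m⁻²·a⁻¹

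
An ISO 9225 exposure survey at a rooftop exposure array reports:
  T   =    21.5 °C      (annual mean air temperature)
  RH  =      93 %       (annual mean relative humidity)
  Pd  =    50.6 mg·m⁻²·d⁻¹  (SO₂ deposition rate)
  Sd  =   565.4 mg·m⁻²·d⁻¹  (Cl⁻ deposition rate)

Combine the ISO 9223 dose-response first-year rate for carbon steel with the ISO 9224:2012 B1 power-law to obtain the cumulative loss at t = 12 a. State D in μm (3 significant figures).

D(12) = 1.14e+03 μm

carbon steel: temperature factor f = -0.054·(11.5) = -0.6210
  SO₂ term: 1.77·50.6^0.52·exp(0.02·93-0.6210) = 47.01
  Sd branch = 0.102·Sd^0.62·e^(0.033·RH+0.04·T) = 263.9 μm/a
  sum: 47.01 + 263.9 → r_corr = 310.9 μm/a
Power-law: D(12) = r_corr · 12^0.523
  D(12) = 310.9 × 12^0.523 = 310.9 × 3.668 = 1140 μm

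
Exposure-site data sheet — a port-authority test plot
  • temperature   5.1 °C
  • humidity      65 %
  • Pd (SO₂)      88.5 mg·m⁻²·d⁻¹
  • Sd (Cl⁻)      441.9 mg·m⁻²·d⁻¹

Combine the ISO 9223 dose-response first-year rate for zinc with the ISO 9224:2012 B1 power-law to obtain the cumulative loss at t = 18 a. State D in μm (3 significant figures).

D(18) = 31.4 μm

zinc: temperature factor f = +0.038·(-4.9) = -0.1862
  Pd branch = 0.0129·Pd^0.44·e^(0.046·RH+f) = 1.531 μm/a
  Cl⁻ term: 0.0175·441.9^0.57·exp(0.008·65+0.085·5.1) = 1.462
  r_corr = 1.531 + 1.462 = 2.993 μm/a
Long-term exponent b (ISO 9224 Table 2, B1) = 0.813
  D(18) = 2.993 × 18^0.813 = 2.993 × 10.48 = 31.38 μm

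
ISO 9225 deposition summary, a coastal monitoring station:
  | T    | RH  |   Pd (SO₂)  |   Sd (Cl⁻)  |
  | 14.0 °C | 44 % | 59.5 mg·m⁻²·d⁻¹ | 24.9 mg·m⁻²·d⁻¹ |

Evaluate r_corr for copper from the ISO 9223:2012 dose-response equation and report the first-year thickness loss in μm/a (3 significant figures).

copper: f(T) = -0.080·(T−10) [T>10 °C] = -0.3200
  Pd branch = 0.0053·Pd^0.26·e^(0.059·RH+f) = 0.1493 μm/a
  Cl⁻ term: 0.01025·24.9^0.27·exp(0.036·44+0.049·14.0) = 0.2363
  sum: 0.1493 + 0.2363 → r_corr = 0.3857 μm/a

r_corr = 0.386 μm/a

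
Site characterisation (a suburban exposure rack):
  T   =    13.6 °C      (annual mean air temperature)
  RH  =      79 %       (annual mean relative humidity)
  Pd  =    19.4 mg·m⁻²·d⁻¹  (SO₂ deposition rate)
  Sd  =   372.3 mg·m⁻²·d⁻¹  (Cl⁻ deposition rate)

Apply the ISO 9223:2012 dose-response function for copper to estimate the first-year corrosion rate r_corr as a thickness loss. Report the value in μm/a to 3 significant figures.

copper: temperature factor f = -0.080·(3.6) = -0.2880
  sulphur-dioxide contribution → 0.9084 μm/a
  chloride contribution → 1.696 μm/a
  ⇒ r_corr(copper) = 2.604 μm/a

r_corr = 2.60 μm/a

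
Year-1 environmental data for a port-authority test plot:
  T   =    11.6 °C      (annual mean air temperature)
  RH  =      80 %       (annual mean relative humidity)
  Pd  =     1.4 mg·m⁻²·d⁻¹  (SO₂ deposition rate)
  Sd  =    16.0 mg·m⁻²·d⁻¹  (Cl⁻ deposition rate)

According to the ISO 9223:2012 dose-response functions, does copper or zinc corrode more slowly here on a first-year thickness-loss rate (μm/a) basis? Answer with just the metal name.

copper: f(T) = -0.080·(T−10) [T>10 °C] = -0.1280
  SO₂ term: 0.0053·1.4^0.26·exp(0.059·80-0.1280) = 0.5709
  Sd branch = 0.01025·Sd^0.27·e^(0.036·RH+0.049·T) = 0.6815 μm/a
  sum: 0.5709 + 0.6815 → r_corr = 1.252 μm/a
zinc: f(T) = -0.071·(T−10) [T>10 °C] = -0.1136
  SO₂ term: 0.0129·1.4^0.44·exp(0.046·80-0.1136) = 0.5294
  Cl⁻ term: 0.0175·16.0^0.57·exp(0.008·80+0.085·11.6) = 0.4321
  sum: 0.5294 + 0.4321 → r_corr = 0.9614 μm/a
Ordering by μm/a: copper (1.25) > zinc (0.961)

zinc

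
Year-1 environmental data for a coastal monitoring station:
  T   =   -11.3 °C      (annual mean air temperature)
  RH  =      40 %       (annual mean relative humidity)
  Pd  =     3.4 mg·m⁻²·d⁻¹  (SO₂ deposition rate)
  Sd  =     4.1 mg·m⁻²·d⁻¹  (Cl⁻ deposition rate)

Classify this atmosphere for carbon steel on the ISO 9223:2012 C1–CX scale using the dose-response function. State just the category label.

carbon steel: f(T) = +0.150·(T−10) [T≤10 °C] = -3.1950
  SO₂ term: 1.77·3.4^0.52·exp(0.02·40-3.1950) = 0.3049
  Sd branch = 0.102·Sd^0.62·e^(0.033·RH+0.04·T) = 0.5828 μm/a
  sum: 0.3049 + 0.5828 → r_corr = 0.8877 μm/a
Category bounds: 0…1.3 μm/a bracket r_corr ⇒ C1

C1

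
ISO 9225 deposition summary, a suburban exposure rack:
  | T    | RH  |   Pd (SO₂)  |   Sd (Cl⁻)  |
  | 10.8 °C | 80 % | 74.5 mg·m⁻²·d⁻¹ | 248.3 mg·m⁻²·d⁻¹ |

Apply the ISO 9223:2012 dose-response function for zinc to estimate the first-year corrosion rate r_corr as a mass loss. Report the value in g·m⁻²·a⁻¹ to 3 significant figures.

r_corr = 36.7 g·m⁻²·a⁻¹

zinc: T>10 °C ⇒ hinge -0.071·(10.8−10) = -0.0568
  Pd branch = 0.0129·Pd^0.44·e^(0.046·RH+f) = 3.22 μm/a
  Cl⁻ term: 0.0175·248.3^0.57·exp(0.008·80+0.085·10.8) = 1.927
  sum: 3.22 + 1.927 → r_corr = 5.147 μm/a
Convert to mass loss: 5.147 μm/a × 7.14 g/cm³ = 36.75 g·m⁻²·a⁻¹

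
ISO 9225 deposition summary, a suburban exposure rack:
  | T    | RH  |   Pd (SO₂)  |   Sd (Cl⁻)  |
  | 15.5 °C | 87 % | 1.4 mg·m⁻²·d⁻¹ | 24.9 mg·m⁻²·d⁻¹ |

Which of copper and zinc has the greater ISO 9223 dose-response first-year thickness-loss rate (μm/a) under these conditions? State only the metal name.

copper: T>10 °C ⇒ hinge -0.080·(15.5−10) = -0.4400
  Pd branch = 0.0053·Pd^0.26·e^(0.059·RH+f) = 0.6316 μm/a
  Sd branch = 0.01025·Sd^0.27·e^(0.036·RH+0.049·T) = 1.196 μm/a
  sum: 0.6316 + 1.196 → r_corr = 1.828 μm/a
zinc: T>10 °C ⇒ hinge -0.071·(15.5−10) = -0.3905
  Pd branch = 0.0129·Pd^0.44·e^(0.046·RH+f) = 0.5538 μm/a
  Cl⁻ term: 0.0175·24.9^0.57·exp(0.008·87+0.085·15.5) = 0.8191
  r_corr = 0.5538 + 0.8191 = 1.373 μm/a
Ordering by μm/a: copper (1.83) > zinc (1.37)

copper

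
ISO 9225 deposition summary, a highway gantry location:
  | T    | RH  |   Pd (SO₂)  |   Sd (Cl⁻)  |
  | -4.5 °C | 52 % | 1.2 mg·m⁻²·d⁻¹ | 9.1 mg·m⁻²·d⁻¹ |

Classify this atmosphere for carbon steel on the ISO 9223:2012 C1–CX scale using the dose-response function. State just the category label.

carbon steel: f(T) = +0.150·(T−10) [T≤10 °C] = -2.1750
  sulphur-dioxide contribution → 0.6255 μm/a
  chloride contribution → 1.863 μm/a
  total first-year rate 2.489 μm/a
ISO 9223 Table 2 (carbon steel): 1.3 < 2.49 ≤ 25 μm/a ⇒ C2

C2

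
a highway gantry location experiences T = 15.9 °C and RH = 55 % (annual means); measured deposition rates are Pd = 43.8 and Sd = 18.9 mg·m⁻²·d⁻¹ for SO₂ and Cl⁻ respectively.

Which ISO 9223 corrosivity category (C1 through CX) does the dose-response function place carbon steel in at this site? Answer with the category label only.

carbon steel: temperature factor f = -0.054·(5.9) = -0.3186
  SO₂ term: 1.77·43.8^0.52·exp(0.02·55-0.3186) = 27.6
  Sd branch = 0.102·Sd^0.62·e^(0.033·RH+0.04·T) = 7.319 μm/a
  sum: 27.6 + 7.319 → r_corr = 34.92 μm/a
34.9 μm/a falls in (25, 50] for carbon steel → category C3

C3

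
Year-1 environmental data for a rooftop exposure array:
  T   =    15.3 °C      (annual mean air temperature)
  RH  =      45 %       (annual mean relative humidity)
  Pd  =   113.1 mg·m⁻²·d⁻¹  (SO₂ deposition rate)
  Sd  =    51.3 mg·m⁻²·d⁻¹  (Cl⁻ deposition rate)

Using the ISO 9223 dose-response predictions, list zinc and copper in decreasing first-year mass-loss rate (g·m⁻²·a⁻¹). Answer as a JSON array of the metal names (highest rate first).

["zinc", "copper"]

zinc: T>10 °C ⇒ hinge -0.071·(15.3−10) = -0.3763
  SO₂ term: 0.0129·113.1^0.44·exp(0.046·45-0.3763) = 0.5619
  Cl⁻ term: 0.0175·51.3^0.57·exp(0.008·45+0.085·15.3) = 0.8689
  sum: 0.5619 + 0.8689 → r_corr = 1.431 μm/a
  mass loss = 1.431 μm/a × 7.14 g/cm³ = 10.22 g·m⁻²·a⁻¹
copper: f(T) = -0.080·(T−10) [T>10 °C] = -0.4240
  SO₂ term: 0.0053·113.1^0.26·exp(0.059·45-0.4240) = 0.1687
  Sd branch = 0.01025·Sd^0.27·e^(0.036·RH+0.049·T) = 0.3174 μm/a
  sum: 0.1687 + 0.3174 → r_corr = 0.4861 μm/a
  mass loss = 0.4861 μm/a × 8.96 g/cm³ = 4.355 g·m⁻²·a⁻¹
Ordering by g·m⁻²·a⁻¹: zinc (10.2) > copper (4.36)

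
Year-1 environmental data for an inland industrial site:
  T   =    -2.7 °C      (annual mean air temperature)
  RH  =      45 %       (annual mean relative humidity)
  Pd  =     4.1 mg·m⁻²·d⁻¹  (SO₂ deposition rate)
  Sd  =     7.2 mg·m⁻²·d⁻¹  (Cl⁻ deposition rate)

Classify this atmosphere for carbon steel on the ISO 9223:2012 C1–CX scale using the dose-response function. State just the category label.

C2

carbon steel: T≤10 °C ⇒ hinge +0.150·(-2.7−10) = -1.9050
  sulphur-dioxide contribution → 1.349 μm/a
  chloride contribution → 1.375 μm/a
  ⇒ r_corr(carbon steel) = 2.724 μm/a
ISO 9223 Table 2 (carbon steel): 1.3 < 2.72 ≤ 25 μm/a ⇒ C2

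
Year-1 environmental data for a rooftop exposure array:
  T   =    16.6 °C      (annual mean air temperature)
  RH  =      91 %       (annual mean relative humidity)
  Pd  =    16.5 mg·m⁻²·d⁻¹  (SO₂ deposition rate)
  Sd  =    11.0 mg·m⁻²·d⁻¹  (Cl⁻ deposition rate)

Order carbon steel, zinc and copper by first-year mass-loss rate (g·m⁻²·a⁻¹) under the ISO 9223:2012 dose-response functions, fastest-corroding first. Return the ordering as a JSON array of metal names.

carbon steel: T>10 °C ⇒ hinge -0.054·(16.6−10) = -0.3564
  SO₂ term: 1.77·16.5^0.52·exp(0.02·91-0.3564) = 32.86
  Sd branch = 0.102·Sd^0.62·e^(0.033·RH+0.04·T) = 17.65 μm/a
  sum: 32.86 + 17.65 → r_corr = 50.52 μm/a
  mass loss = 50.52 μm/a × 7.85 g/cm³ = 396.5 g·m⁻²·a⁻¹
zinc: T>10 °C ⇒ hinge -0.071·(16.6−10) = -0.4686
  SO₂ term: 0.0129·16.5^0.44·exp(0.046·91-0.4686) = 1.823
  Cl⁻ term: 0.0175·11.0^0.57·exp(0.008·91+0.085·16.6) = 0.5829
  sum: 1.823 + 0.5829 → r_corr = 2.406 μm/a
  mass loss = 2.406 μm/a × 7.14 g/cm³ = 17.18 g·m⁻²·a⁻¹
copper: f(T) = -0.080·(T−10) [T>10 °C] = -0.5280
  Pd branch = 0.0053·Pd^0.26·e^(0.059·RH+f) = 1.391 μm/a
  Sd branch = 0.01025·Sd^0.27·e^(0.036·RH+0.049·T) = 1.169 μm/a
  sum: 1.391 + 1.169 → r_corr = 2.56 μm/a
  mass loss = 2.56 μm/a × 8.96 g/cm³ = 22.94 g·m⁻²·a⁻¹
Ordering by g·m⁻²·a⁻¹: carbon steel (397) > copper (22.9) > zinc (17.2)

["carbon steel", "copper", "zinc"]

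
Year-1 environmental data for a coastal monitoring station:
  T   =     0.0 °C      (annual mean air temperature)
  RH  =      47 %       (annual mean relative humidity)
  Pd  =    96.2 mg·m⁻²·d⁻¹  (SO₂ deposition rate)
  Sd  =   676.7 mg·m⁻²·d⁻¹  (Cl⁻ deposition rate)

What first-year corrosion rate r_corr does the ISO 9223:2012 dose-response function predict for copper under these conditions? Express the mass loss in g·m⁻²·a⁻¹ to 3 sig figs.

copper: f(T) = +0.126·(T−10) [T≤10 °C] = -1.2600
  SO₂ term: 0.0053·96.2^0.26·exp(0.059·47-1.2600) = 0.07888
  Sd branch = 0.01025·Sd^0.27·e^(0.036·RH+0.049·T) = 0.3234 μm/a
  sum: 0.07888 + 0.3234 → r_corr = 0.4023 μm/a
Convert to mass loss: 0.4023 μm/a × 8.96 g/cm³ = 3.605 g·m⁻²·a⁻¹

r_corr = 3.60 g·m⁻²·a⁻¹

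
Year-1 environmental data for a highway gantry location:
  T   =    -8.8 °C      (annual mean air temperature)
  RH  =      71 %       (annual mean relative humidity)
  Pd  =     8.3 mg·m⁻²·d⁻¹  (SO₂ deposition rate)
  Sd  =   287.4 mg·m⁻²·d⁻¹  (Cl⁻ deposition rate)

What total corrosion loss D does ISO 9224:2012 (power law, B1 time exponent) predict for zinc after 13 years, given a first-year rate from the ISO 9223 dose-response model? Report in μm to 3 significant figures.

D(13) = 6.34 μm

zinc: f(T) = +0.038·(T−10) [T≤10 °C] = -0.7144
  sulphur-dioxide contribution → 0.4199 μm/a
  chloride contribution → 0.3683 μm/a
  ⇒ r_corr(zinc) = 0.7882 μm/a
Long-term exponent b (ISO 9224 Table 2, B1) = 0.813
  D(13) = 0.7882 × 13^0.813 = 0.7882 × 8.047 = 6.343 μm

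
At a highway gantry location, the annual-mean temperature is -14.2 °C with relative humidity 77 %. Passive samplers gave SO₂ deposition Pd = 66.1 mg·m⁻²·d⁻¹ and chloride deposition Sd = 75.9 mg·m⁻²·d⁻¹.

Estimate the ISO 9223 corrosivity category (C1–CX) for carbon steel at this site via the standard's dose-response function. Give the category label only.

carbon steel: f(T) = +0.150·(T−10) [T≤10 °C] = -3.6300
  sulphur-dioxide contribution → 1.936 μm/a
  chloride contribution → 10.75 μm/a
  total first-year rate 12.68 μm/a
Category bounds: 1.3…25 μm/a bracket r_corr ⇒ C2

C2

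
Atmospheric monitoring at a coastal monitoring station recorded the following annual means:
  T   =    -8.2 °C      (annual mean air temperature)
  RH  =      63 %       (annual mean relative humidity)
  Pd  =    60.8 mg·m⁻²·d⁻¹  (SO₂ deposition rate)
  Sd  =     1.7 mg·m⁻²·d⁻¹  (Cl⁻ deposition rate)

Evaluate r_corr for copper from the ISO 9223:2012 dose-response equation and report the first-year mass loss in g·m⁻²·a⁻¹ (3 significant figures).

copper: temperature factor f = +0.126·(-18.2) = -2.2932
  SO₂ term: 0.0053·60.8^0.26·exp(0.059·63-2.2932) = 0.06404
  Cl⁻ term: 0.01025·1.7^0.27·exp(0.036·63+0.049·-8.2) = 0.07646
  r_corr = 0.06404 + 0.07646 = 0.1405 μm/a
Convert to mass loss: 0.1405 μm/a × 8.96 g/cm³ = 1.259 g·m⁻²·a⁻¹

r_corr = 1.26 g·m⁻²·a⁻¹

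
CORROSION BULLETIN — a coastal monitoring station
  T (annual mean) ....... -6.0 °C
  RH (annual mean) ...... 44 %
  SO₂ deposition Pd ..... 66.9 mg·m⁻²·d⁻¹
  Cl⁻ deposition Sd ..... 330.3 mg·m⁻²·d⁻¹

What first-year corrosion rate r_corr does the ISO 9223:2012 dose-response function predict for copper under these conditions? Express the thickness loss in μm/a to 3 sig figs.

r_corr = 0.207 μm/a

copper: T≤10 °C ⇒ hinge +0.126·(-6.0−10) = -2.0160
  SO₂ term: 0.0053·66.9^0.26·exp(0.059·44-2.0160) = 0.02823
  Cl⁻ term: 0.01025·330.3^0.27·exp(0.036·44+0.049·-6.0) = 0.1783
  sum: 0.02823 + 0.1783 → r_corr = 0.2065 μm/a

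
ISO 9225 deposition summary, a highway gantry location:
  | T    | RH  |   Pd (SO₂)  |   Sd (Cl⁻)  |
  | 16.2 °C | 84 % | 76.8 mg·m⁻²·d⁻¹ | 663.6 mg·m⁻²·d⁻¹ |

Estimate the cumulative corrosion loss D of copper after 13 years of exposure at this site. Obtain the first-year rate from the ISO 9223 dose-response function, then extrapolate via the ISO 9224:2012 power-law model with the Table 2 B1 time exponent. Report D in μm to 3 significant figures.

D(13) = 22.8 μm

copper: T>10 °C ⇒ hinge -0.080·(16.2−10) = -0.4960
  sulphur-dioxide contribution → 1.417 μm/a
  chloride contribution → 2.696 μm/a
  total first-year rate 4.113 μm/a
Power-law: D(13) = r_corr · 13^0.667
  D(13) = 4.113 × 13^0.667 = 4.113 × 5.534 = 22.76 μm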